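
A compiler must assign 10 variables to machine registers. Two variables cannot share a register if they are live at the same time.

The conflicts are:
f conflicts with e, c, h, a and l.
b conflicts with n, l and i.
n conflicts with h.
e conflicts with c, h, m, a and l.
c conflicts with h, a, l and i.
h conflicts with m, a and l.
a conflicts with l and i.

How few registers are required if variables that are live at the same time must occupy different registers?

f, e, c, h, a, l are mutually in conflict, so at least 6 registers are needed.
6 registers suffice: register 1 → {h, i}; register 2 → {n, m, l}; register 3 → {b, c}; register 4 → {e}; register 5 → {a}; register 6 → {f}. Each listed conflict is separated.

6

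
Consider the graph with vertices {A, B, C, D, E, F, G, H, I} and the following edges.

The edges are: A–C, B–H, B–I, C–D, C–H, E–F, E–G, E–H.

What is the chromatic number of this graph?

2

E and F are adjacent, so at least 2 colors are needed.
One proper 2-coloring: A=2, B=1, C=1, D=2, E=1, F=2, G=2, H=2, I=2. Every edge joins two different colors.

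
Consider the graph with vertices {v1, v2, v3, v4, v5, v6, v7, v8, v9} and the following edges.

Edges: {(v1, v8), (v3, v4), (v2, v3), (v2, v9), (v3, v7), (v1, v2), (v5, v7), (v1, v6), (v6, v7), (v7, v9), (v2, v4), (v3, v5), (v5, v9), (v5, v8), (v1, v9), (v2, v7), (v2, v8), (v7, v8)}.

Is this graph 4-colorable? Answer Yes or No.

Yes

The chromatic number is 3. v5, v7, v8 form a triangle, so at least 3 colors are needed.
A valid assignment using 3 colors: v1=blue, v2=red, v3=green, v4=blue, v5=red, v6=red, v7=blue, v8=green, v9=green.
Since 4 ≥ 3, a proper 4-coloring certainly exists.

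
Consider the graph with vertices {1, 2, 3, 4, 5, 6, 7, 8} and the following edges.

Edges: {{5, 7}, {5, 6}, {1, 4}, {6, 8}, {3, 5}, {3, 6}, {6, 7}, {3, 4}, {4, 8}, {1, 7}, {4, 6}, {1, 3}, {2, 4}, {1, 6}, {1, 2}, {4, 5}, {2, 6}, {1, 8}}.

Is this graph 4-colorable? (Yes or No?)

Yes

The chromatic number is 4. 3, 4, 5, 6 form a clique, so at least 4 colors are needed.
4 colors suffice: color a → {6}; color b → {1, 5}; color c → {4, 7}; color d → {2, 3, 8}.
That is already a proper 4-coloring.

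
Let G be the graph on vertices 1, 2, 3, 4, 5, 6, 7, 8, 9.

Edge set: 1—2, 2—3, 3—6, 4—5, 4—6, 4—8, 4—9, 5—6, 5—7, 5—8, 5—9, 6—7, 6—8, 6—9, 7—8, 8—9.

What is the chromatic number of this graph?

4, 5, 6, 8, 9 are pairwise adjacent (a clique of size 5), so at least 5 colors are needed.
5 colors suffice: color a → {2, 6}; color b → {1, 3, 8}; color c → {5}; color d → {4, 7}; color e → {9}. Each edge has distinct colors on its endpoints.

5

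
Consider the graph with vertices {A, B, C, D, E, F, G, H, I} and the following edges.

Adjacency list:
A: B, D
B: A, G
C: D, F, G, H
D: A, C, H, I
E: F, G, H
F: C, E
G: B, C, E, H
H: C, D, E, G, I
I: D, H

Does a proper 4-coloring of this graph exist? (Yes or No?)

Yes

The chromatic number is 3. E, G, H form a triangle, so at least 3 colors are needed.
A valid assignment using 3 colors: A=1, B=3, C=3, D=2, E=3, F=1, G=2, H=1, I=3.
Since 4 ≥ 3, a proper 4-coloring certainly exists.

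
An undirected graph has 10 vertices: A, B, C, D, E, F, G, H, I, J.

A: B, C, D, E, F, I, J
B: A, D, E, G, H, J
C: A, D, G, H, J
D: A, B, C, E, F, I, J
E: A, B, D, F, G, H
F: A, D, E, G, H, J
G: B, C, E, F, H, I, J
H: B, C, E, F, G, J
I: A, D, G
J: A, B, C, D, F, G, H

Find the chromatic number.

4

A, B, D, J are pairwise adjacent (a clique of size 4), so at least 4 colors are needed.
One proper 4-coloring: A=3, B=4, C=4, D=2, E=1, F=4, G=2, H=3, I=1, J=1. Each edge has distinct colors on its endpoints.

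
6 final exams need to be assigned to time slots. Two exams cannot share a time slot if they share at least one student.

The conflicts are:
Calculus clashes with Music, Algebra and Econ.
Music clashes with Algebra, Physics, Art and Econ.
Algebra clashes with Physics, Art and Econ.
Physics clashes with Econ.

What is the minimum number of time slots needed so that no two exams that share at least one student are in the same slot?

4

Music, Algebra, Physics, Econ pairwise conflict, so at least 4 time slots are needed.
4 time slots suffice: time slot 1 → {Music}; time slot 2 → {Algebra}; time slot 3 → {Art, Econ}; time slot 4 → {Calculus, Physics}. Each listed conflict is separated.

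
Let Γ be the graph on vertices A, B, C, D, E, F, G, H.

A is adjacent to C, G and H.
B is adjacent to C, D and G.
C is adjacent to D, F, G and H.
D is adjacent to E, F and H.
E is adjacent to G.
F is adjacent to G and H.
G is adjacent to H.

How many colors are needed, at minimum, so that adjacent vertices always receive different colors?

A, C, G, H are pairwise adjacent (a clique of size 4), so at least 4 colors are needed.
One proper 4-coloring: A=4, B=3, C=1, D=2, E=1, F=4, G=2, H=3. No two adjacent vertices share a color.

4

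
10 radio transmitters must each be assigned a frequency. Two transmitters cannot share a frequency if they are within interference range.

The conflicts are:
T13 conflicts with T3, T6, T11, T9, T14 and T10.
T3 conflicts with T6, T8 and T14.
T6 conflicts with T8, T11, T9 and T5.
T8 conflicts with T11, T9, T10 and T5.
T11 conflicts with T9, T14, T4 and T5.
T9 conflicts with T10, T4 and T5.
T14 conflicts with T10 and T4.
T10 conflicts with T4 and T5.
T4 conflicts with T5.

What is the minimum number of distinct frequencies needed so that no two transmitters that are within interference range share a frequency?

T6, T8, T11, T9, T5 are mutually in conflict, so at least 5 frequencies are needed.
5 frequencies suffice: frequency 1 → {T9, T14}; frequency 2 → {T3, T11, T10}; frequency 3 → {T13, T5}; frequency 4 → {T6, T4}; frequency 5 → {T8}. Every pair that conflicts lands in different frequencies.

5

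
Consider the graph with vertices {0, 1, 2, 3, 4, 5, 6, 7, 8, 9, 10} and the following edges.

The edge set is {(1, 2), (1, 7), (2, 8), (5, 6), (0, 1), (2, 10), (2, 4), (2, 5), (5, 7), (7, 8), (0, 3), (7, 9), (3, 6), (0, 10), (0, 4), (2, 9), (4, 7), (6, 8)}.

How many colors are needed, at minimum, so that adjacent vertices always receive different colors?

2

3 and 6 are adjacent, so at least 2 colors are needed.
A valid assignment using 2 colors: 0=red, 1=blue, 2=red, 3=blue, 4=blue, 5=blue, 6=red, 7=red, 8=blue, 9=blue, 10=blue. Every edge joins two different colors.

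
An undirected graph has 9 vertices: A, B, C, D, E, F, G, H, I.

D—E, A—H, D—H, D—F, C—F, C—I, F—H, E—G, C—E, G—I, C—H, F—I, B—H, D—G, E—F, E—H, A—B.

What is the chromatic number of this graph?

C, E, F, H are mutually adjacent (a clique of size 4), so at least 4 colors are needed.
4 colors suffice: color 1 → {G, H}; color 2 → {A, F}; color 3 → {B, E, I}; color 4 → {C, D}. Every edge joins two different colors.

4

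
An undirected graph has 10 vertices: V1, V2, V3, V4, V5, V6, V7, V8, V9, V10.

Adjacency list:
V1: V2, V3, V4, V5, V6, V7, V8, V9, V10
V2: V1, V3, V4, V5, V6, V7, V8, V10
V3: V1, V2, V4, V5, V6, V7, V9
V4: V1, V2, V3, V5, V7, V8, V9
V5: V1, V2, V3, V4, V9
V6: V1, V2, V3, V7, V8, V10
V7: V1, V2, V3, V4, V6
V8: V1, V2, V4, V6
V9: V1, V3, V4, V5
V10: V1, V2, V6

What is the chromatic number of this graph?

5

V1, V2, V3, V4, V5 are mutually adjacent (a clique of size 5), so at least 5 colors are needed.
One proper 5-coloring: V1=1, V2=2, V3=4, V4=3, V5=5, V6=3, V7=5, V8=4, V9=2, V10=4. No two adjacent vertices share a color.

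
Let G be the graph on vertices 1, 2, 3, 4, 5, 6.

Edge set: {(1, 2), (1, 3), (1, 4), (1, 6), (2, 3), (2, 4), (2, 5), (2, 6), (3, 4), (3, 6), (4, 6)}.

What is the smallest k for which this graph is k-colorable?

1, 2, 3, 4, 6 form a clique, so at least 5 colors are needed.
One proper 5-coloring: 1=yellow, 2=red, 3=green, 4=blue, 5=blue, 6=purple. Each edge has distinct colors on its endpoints.

5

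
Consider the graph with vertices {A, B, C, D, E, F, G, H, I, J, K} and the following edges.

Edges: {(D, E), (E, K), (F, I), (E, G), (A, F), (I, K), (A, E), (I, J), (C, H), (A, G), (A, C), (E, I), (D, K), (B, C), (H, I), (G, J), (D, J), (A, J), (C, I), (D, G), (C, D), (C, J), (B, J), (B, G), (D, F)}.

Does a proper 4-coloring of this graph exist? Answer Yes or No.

The chromatic number is 3. B, G, J are pairwise adjacent, so at least 3 colors are needed.
3 colors suffice: color 1 → {A, B, D, I}; color 2 → {E, F, H, J}; color 3 → {C, G, K}.
Since 4 ≥ 3, a proper 4-coloring certainly exists.

Yes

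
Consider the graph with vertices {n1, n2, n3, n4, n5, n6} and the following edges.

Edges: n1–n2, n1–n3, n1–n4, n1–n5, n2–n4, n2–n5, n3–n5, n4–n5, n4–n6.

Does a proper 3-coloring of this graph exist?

n1, n2, n4, n5 form a clique, so at least 4 colors are needed.
So 3 colors are not enough.

No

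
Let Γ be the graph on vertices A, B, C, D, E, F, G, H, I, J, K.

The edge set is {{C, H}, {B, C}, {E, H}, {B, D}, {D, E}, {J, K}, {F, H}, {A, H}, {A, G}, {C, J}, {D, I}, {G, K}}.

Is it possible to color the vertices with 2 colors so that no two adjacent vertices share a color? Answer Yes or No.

The cycle H-C-B-D-E-H has odd length 5, so it cannot be 2-colored; at least 3 colors are needed.
So 2 colors are not enough.

No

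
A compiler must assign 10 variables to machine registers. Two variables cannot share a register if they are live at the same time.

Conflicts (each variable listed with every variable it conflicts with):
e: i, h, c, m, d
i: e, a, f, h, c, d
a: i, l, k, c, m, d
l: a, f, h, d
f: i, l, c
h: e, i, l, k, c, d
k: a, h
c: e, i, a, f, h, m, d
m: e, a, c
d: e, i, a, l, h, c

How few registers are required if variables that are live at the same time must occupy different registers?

e, i, h, c, d are mutually in conflict, so at least 5 registers are needed.
5 registers suffice: register 1 → {l, k, c}; register 2 → {i, m}; register 3 → {a, f, h}; register 4 → {d}; register 5 → {e}. No two conflicting variables share a register.

5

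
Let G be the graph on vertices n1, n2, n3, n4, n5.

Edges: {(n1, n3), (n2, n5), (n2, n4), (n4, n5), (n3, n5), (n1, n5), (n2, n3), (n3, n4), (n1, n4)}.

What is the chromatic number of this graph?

n2, n3, n4, n5 form a clique, so at least 4 colors are needed.
One proper 4-coloring: n1=yellow, n2=yellow, n3=red, n4=green, n5=blue. No two adjacent vertices share a color.

4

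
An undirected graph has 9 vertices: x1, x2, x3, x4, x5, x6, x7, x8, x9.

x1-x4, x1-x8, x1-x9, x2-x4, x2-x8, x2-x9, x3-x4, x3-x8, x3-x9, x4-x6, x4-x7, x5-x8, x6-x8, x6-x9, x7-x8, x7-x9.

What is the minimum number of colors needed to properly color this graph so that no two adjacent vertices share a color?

2

x2 and x9 are adjacent, so at least 2 colors are needed.
2 colors suffice: color 1 → {x4, x8, x9}; color 2 → {x1, x2, x3, x5, x6, x7}. No two adjacent vertices share a color.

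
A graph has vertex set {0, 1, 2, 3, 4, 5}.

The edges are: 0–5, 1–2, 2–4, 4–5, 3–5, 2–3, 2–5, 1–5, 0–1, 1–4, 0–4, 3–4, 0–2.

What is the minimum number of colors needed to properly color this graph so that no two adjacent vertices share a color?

5

0, 1, 2, 4, 5 are pairwise adjacent (a clique of size 5), so at least 5 colors are needed.
A valid assignment using 5 colors: 0=yellow, 1=purple, 2=green, 3=yellow, 4=red, 5=blue. No two adjacent vertices share a color.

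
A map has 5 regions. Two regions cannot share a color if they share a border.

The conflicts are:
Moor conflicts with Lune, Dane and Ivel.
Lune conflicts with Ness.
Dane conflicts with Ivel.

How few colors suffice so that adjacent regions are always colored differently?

Moor, Dane, Ivel are mutually in conflict, so at least 3 colors are needed.
A valid assignment using 3 colors: Moor=1, Lune=2, Dane=3, Ness=1, Ivel=2. Each listed conflict is separated.

3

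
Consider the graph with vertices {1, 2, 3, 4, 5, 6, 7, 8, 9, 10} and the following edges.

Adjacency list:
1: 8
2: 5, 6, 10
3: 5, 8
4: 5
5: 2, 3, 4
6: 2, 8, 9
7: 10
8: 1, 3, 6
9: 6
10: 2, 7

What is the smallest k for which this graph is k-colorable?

The cycle 6-8-3-5-2-6 has odd length 5, so it cannot be 2-colored; at least 3 colors are needed.
3 colors suffice: color red → {1, 5, 6, 10}; color blue → {2, 4, 7, 8, 9}; color green → {3}. Each edge has distinct colors on its endpoints.

3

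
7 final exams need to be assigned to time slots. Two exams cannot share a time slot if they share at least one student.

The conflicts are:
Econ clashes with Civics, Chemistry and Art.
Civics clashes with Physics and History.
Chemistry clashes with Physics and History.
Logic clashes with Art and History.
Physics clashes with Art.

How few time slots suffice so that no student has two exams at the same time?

3

The cycle History-Civics-Econ-Art-Logic-History has odd length 5, so it cannot be 2-colored; at least 3 time slots are needed.
3 time slots suffice: time slot 1 → {Econ, Physics, History}; time slot 2 → {Civics, Chemistry, Art}; time slot 3 → {Logic}. No two conflicting exams share a time slot.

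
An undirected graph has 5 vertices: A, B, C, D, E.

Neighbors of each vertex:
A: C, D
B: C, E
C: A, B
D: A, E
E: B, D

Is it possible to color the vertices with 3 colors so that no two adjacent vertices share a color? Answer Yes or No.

Yes

The chromatic number is 3. The cycle A-C-B-E-D-A has odd length 5, so it cannot be 2-colored; at least 3 colors are needed.
3 colors suffice: A=3, B=1, C=2, D=1, E=2.
That is already a proper 3-coloring.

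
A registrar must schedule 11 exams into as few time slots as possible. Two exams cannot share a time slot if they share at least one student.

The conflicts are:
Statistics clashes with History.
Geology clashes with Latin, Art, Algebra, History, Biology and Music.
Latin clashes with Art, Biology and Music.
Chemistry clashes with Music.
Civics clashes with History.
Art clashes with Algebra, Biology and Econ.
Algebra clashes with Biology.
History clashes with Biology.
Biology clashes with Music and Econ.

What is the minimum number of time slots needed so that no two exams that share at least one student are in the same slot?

Geology, Art, Algebra, Biology all conflict with each other, so at least 4 time slots are needed.
4 time slots suffice: time slot 1 → {Statistics, Chemistry, Civics, Biology}; time slot 2 → {Geology, Econ}; time slot 3 → {Art, History, Music}; time slot 4 → {Latin, Algebra}. Each listed conflict is separated.

4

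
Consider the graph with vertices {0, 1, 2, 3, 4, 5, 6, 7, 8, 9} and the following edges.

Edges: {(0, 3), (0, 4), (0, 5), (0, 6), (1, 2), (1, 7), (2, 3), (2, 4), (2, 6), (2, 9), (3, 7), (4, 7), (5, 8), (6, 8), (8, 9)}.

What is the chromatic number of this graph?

2

2 and 3 are adjacent, so at least 2 colors are needed.
A valid assignment using 2 colors: 0=red, 1=blue, 2=red, 3=blue, 4=blue, 5=blue, 6=blue, 7=red, 8=red, 9=blue. Each edge has distinct colors on its endpoints.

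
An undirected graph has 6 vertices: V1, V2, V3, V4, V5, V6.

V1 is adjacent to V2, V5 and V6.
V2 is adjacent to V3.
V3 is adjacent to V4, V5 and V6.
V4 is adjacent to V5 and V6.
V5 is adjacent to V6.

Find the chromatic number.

4

V3, V4, V5, V6 are mutually adjacent (a clique of size 4), so at least 4 colors are needed.
4 colors suffice: color 1 → {V2, V6}; color 2 → {V5}; color 3 → {V1, V3}; color 4 → {V4}. No two adjacent vertices share a color.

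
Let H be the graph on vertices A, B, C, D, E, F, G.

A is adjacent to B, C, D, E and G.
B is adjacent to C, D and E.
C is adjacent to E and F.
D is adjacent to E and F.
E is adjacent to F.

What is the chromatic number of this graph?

A, B, D, E are pairwise adjacent (a clique of size 4), so at least 4 colors are needed.
4 colors suffice: color 1 → {E, G}; color 2 → {A, F}; color 3 → {C, D}; color 4 → {B}. Every edge joins two different colors.

4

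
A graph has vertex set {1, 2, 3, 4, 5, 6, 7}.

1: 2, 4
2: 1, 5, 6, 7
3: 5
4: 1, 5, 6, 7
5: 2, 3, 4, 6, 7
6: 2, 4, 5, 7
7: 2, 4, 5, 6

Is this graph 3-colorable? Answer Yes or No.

4, 5, 6, 7 are mutually adjacent (a clique of size 4), so at least 4 colors are needed.
So 3 colors are not enough.

No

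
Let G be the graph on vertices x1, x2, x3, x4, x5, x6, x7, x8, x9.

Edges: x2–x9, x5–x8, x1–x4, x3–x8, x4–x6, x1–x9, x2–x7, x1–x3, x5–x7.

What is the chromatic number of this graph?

The cycle x2-x9-x1-x3-x8-x5-x7-x2 has odd length 7, so it cannot be 2-colored; at least 3 colors are needed.
One proper 3-coloring: x1=red, x2=green, x3=blue, x4=blue, x5=blue, x6=red, x7=red, x8=red, x9=blue. Every edge joins two different colors.

3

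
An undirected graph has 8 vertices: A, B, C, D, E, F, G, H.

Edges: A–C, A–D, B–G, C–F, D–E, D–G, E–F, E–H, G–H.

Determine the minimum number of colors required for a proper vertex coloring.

The cycle C-F-E-D-A-C has odd length 5, so it cannot be 2-colored; at least 3 colors are needed.
3 colors suffice: color 1 → {C, E, G}; color 2 → {B, D, F, H}; color 3 → {A}. Every edge joins two different colors.

3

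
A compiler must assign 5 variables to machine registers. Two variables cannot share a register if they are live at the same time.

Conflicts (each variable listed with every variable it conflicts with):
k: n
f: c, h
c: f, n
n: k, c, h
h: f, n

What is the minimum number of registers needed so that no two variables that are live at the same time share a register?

2

f and h conflict, so at least 2 registers are needed.
2 registers suffice: register 1 → {f, n}; register 2 → {k, c, h}. Each listed conflict is separated.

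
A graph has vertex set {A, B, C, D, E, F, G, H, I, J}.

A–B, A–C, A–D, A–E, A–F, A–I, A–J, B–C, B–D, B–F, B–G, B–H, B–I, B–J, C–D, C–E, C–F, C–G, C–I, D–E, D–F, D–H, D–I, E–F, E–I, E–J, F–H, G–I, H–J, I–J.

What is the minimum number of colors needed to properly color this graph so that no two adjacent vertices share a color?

5

A, C, D, E, F form a clique, so at least 5 colors are needed.
5 colors suffice: A=2, B=1, C=3, D=4, E=1, F=5, G=2, H=2, I=5, J=3. Each edge has distinct colors on its endpoints.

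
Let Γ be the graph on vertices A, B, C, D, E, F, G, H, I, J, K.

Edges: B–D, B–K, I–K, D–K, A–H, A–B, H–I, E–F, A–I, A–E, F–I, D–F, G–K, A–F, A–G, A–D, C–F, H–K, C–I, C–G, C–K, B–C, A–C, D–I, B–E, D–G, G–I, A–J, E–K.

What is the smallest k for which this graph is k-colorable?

4

A, D, G, I form a clique, so at least 4 colors are needed.
One proper 4-coloring: A=red, B=blue, C=green, D=green, E=green, F=yellow, G=yellow, H=green, I=blue, J=blue, K=red. Every edge joins two different colors.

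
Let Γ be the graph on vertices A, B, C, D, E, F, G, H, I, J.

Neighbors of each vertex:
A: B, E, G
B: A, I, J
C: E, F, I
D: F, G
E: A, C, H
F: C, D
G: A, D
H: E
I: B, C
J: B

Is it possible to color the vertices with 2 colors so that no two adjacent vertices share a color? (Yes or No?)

No

The cycle E-C-I-B-A-E has odd length 5, so it cannot be 2-colored; at least 3 colors are needed.
So 2 colors are not enough.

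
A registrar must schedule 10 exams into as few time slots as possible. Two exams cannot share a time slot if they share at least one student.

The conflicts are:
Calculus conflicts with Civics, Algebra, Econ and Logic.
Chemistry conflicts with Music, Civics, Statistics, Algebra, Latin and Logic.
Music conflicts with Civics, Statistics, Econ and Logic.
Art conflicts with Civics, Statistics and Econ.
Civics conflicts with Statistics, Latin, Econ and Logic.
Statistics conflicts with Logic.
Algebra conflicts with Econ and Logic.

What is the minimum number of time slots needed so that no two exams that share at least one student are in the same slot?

Chemistry, Music, Civics, Statistics, Logic pairwise conflict, so at least 5 time slots are needed.
5 time slots suffice: time slot 1 → {Civics, Algebra}; time slot 2 → {Chemistry, Econ}; time slot 3 → {Art, Latin, Logic}; time slot 4 → {Calculus, Music}; time slot 5 → {Statistics}. Every pair that conflicts lands in different time slots.

5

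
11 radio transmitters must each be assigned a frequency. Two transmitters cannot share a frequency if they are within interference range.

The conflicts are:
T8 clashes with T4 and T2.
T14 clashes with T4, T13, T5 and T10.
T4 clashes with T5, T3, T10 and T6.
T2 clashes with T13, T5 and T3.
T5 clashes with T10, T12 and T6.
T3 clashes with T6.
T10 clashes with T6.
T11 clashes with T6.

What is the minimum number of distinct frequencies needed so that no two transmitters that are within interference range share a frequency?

T14, T4, T5, T10 pairwise conflict, so at least 4 frequencies are needed.
4 frequencies suffice: frequency 1 → {T4, T2, T12, T11}; frequency 2 → {T8, T13, T5, T3}; frequency 3 → {T14, T6}; frequency 4 → {T10}. Every pair that conflicts lands in different frequencies.

4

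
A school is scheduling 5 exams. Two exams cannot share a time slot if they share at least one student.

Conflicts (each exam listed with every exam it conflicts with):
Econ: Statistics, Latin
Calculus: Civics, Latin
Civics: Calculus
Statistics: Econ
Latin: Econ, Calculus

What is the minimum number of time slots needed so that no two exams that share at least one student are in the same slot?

Econ and Latin conflict, so at least 2 time slots are needed.
2 time slots suffice: time slot 1 → {Civics, Statistics, Latin}; time slot 2 → {Econ, Calculus}. Every pair that conflicts lands in different time slots.

2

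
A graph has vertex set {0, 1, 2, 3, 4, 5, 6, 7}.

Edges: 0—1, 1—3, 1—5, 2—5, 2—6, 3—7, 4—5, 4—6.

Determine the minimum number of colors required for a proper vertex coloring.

2 and 6 are adjacent, so at least 2 colors are needed.
One proper 2-coloring: 0=b, 1=a, 2=a, 3=b, 4=a, 5=b, 6=b, 7=a. No two adjacent vertices share a color.

2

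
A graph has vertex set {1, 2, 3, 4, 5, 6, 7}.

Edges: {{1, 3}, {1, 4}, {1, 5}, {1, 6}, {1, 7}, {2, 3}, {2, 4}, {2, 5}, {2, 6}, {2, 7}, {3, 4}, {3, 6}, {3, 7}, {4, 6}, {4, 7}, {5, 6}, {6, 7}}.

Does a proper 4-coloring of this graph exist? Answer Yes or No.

No

2, 3, 4, 6, 7 form a clique, so at least 5 colors are needed.
So 4 colors are not enough.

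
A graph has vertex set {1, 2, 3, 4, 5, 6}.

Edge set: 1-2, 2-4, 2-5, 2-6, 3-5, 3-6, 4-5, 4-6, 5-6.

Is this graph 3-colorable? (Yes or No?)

No

2, 4, 5, 6 are mutually adjacent (a clique of size 4), so at least 4 colors are needed.
So 3 colors are not enough.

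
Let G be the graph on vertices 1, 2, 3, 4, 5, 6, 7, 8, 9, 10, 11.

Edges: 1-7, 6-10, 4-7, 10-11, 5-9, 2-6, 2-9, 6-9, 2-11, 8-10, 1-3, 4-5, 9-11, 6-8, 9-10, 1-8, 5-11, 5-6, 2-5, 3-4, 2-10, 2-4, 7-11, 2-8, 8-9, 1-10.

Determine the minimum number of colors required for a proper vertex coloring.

2, 6, 8, 9, 10 form a clique, so at least 5 colors are needed.
One proper 5-coloring: 1=a, 2=a, 3=b, 4=c, 5=b, 6=d, 7=b, 8=e, 9=c, 10=b, 11=d. Each edge has distinct colors on its endpoints.

5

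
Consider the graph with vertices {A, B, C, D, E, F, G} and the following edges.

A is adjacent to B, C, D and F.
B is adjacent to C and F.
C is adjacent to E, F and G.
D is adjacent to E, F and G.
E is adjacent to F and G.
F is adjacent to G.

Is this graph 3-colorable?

D, E, F, G form a clique, so at least 4 colors are needed.
So 3 colors are not enough.

No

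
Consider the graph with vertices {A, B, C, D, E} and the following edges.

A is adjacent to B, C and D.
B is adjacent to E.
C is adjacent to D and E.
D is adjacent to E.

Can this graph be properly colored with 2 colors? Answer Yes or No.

No

A, C, D are pairwise adjacent, so at least 3 colors are needed.
So 2 colors are not enough.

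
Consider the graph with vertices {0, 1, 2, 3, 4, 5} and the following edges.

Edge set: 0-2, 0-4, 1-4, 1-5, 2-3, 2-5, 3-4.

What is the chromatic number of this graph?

The cycle 4-0-2-5-1-4 has odd length 5, so it cannot be 2-colored; at least 3 colors are needed.
A valid assignment using 3 colors: 0=b, 1=b, 2=a, 3=b, 4=a, 5=c. Each edge has distinct colors on its endpoints.

3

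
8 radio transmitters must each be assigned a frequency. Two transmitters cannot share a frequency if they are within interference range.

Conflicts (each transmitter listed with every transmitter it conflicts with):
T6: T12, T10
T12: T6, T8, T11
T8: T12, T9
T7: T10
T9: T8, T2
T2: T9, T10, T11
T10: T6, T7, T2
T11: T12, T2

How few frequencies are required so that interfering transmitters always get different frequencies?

The cycle T11-T2-T10-T6-T12-T11 has odd length 5, so it cannot be 2-colored; at least 3 frequencies are needed.
3 frequencies suffice: frequency 1 → {T12, T9, T10}; frequency 2 → {T6, T8, T7, T2}; frequency 3 → {T11}. Each listed conflict is separated.

3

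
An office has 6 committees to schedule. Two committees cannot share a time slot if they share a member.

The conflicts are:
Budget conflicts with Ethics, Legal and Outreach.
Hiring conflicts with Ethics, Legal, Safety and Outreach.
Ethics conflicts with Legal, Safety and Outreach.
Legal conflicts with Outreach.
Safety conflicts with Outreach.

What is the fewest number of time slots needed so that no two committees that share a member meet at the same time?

4

Hiring, Ethics, Safety, Outreach are mutually in conflict, so at least 4 time slots are needed.
4 time slots suffice: time slot 1 → {Outreach}; time slot 2 → {Ethics}; time slot 3 → {Budget, Hiring}; time slot 4 → {Legal, Safety}. No two conflicting committees share a time slot.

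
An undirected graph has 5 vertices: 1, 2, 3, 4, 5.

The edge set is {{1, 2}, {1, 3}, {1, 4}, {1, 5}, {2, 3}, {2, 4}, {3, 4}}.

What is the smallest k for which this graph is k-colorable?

1, 2, 3, 4 are pairwise adjacent (a clique of size 4), so at least 4 colors are needed.
4 colors suffice: color red → {1}; color blue → {3, 5}; color green → {2}; color yellow → {4}. Each edge has distinct colors on its endpoints.

4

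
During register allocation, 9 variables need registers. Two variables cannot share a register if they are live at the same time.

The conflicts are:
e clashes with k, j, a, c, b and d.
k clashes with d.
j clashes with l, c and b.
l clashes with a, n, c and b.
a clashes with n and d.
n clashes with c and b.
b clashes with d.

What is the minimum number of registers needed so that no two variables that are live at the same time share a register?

l, n, c all conflict with each other, so at least 3 registers are needed.
Using 3 registers: e=1, k=2, j=3, l=1, a=2, n=3, c=2, b=2, d=3. Every pair that conflicts lands in different registers.

3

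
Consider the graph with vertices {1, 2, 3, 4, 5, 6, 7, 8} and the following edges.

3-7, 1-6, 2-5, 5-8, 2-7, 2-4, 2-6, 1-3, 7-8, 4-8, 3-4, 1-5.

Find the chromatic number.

The cycle 3-7-2-5-1-3 has odd length 5, so it cannot be 2-colored; at least 3 colors are needed.
One proper 3-coloring: 1=blue, 2=red, 3=red, 4=blue, 5=green, 6=green, 7=blue, 8=red. Each edge has distinct colors on its endpoints.

3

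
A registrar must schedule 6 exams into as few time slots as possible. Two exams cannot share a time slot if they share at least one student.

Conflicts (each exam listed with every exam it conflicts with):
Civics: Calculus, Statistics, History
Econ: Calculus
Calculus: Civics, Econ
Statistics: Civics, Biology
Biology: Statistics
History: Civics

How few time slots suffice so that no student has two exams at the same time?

2

Civics and Statistics conflict, so at least 2 time slots are needed.
2 time slots suffice: time slot 1 → {Civics, Econ, Biology}; time slot 2 → {Calculus, Statistics, History}. Each listed conflict is separated.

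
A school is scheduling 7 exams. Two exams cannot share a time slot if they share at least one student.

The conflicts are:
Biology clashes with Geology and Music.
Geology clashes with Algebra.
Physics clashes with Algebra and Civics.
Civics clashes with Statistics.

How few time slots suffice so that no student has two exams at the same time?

Biology and Geology conflict, so at least 2 time slots are needed.
Using 2 time slots: Biology=1, Geology=2, Music=2, Physics=2, Algebra=1, Civics=1, Statistics=2. No two conflicting exams share a time slot.

2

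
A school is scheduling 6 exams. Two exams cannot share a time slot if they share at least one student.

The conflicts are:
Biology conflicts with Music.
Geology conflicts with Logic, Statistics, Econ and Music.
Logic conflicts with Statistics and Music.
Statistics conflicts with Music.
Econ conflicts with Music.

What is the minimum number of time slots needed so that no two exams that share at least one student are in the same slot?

Geology, Logic, Statistics, Music are mutually in conflict, so at least 4 time slots are needed.
4 time slots suffice: time slot 1 → {Music}; time slot 2 → {Biology, Geology}; time slot 3 → {Statistics, Econ}; time slot 4 → {Logic}. Each listed conflict is separated.

4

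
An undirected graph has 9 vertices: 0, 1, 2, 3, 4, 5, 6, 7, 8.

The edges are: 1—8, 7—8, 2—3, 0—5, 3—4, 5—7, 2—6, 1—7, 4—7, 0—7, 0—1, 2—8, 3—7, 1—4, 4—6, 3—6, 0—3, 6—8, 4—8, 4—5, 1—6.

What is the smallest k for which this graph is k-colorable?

4

1, 4, 6, 8 are pairwise adjacent (a clique of size 4), so at least 4 colors are needed.
One proper 4-coloring: 0=a, 1=d, 2=a, 3=c, 4=a, 5=c, 6=b, 7=b, 8=c. No two adjacent vertices share a color.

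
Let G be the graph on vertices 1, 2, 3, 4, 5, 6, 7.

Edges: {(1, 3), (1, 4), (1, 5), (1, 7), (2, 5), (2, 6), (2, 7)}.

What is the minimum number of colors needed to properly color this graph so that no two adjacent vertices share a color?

1 and 7 are adjacent, so at least 2 colors are needed.
2 colors suffice: color a → {1, 2}; color b → {3, 4, 5, 6, 7}. No two adjacent vertices share a color.

2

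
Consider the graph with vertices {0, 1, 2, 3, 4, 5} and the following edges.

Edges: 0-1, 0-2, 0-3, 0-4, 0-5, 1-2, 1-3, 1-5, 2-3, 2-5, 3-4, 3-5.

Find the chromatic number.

5

0, 1, 2, 3, 5 form a clique, so at least 5 colors are needed.
A valid assignment using 5 colors: 0=b, 1=c, 2=e, 3=a, 4=c, 5=d. No two adjacent vertices share a color.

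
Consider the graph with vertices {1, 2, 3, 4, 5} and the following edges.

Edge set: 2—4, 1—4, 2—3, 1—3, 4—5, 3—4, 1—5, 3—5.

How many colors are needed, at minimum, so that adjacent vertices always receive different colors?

1, 3, 4, 5 form a clique, so at least 4 colors are needed.
One proper 4-coloring: 1=yellow, 2=green, 3=blue, 4=red, 5=green. No two adjacent vertices share a color.

4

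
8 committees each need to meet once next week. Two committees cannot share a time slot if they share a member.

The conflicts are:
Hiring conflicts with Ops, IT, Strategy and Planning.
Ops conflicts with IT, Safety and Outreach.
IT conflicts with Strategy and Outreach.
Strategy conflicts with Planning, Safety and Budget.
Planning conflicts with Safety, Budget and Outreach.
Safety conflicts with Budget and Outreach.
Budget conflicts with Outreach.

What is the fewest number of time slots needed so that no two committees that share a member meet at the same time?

Planning, Safety, Budget, Outreach are mutually in conflict, so at least 4 time slots are needed.
Using 4 time slots: Hiring=3, Ops=4, IT=1, Strategy=2, Planning=1, Safety=3, Budget=4, Outreach=2. Each listed conflict is separated.

4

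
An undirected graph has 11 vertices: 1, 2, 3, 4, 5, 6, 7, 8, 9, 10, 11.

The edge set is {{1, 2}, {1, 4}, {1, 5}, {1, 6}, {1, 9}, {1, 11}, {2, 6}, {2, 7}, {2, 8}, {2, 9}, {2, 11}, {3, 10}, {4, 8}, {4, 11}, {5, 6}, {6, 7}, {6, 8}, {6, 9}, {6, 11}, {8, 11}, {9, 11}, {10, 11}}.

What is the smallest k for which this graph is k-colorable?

1, 2, 6, 9, 11 form a clique, so at least 5 colors are needed.
5 colors suffice: color red → {4, 6, 10}; color blue → {3, 5, 7, 11}; color green → {1, 8}; color yellow → {2}; color purple → {9}. Each edge has distinct colors on its endpoints.

5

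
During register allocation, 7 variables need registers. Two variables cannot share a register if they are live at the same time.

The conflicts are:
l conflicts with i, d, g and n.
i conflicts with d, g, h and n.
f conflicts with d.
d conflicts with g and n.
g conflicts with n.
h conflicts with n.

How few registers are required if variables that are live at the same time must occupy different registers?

l, i, d, g, n all conflict with each other, so at least 5 registers are needed.
5 registers suffice: register 1 → {d, h}; register 2 → {i, f}; register 3 → {n}; register 4 → {g}; register 5 → {l}. Each listed conflict is separated.

5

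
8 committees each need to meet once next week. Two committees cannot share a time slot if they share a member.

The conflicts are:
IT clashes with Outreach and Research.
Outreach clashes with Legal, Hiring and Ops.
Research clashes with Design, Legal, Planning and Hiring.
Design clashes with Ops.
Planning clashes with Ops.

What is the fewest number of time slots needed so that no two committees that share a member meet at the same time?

3

The cycle Research-Hiring-Outreach-Ops-Planning-Research has odd length 5, so it cannot be 2-colored; at least 3 time slots are needed.
A valid assignment using 3 time slots: IT=2, Outreach=1, Research=1, Design=3, Legal=2, Planning=3, Hiring=2, Ops=2. No two conflicting committees share a time slot.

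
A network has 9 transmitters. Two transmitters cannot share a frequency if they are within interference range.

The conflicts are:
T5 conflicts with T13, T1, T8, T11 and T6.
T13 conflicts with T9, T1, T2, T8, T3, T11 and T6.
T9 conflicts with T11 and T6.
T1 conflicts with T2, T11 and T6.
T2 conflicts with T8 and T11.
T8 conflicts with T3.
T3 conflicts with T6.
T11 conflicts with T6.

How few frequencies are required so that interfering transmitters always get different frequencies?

T5, T13, T1, T11, T6 pairwise conflict, so at least 5 frequencies are needed.
5 frequencies suffice: frequency 1 → {T13}; frequency 2 → {T8, T11}; frequency 3 → {T2, T6}; frequency 4 → {T5, T9, T3}; frequency 5 → {T1}. Each listed conflict is separated.

5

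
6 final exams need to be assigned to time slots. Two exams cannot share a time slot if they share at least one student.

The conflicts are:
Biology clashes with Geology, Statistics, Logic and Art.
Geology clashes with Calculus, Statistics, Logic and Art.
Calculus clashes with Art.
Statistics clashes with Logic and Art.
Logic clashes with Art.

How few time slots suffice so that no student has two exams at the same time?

Biology, Geology, Statistics, Logic, Art are mutually in conflict, so at least 5 time slots are needed.
5 time slots suffice: time slot 1 → {Geology}; time slot 2 → {Art}; time slot 3 → {Calculus, Statistics}; time slot 4 → {Logic}; time slot 5 → {Biology}. No two conflicting exams share a time slot.

5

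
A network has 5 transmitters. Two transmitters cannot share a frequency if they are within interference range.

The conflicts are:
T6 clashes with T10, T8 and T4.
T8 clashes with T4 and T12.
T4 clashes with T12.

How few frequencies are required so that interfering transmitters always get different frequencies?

3

T8, T4, T12 are mutually in conflict, so at least 3 frequencies are needed.
3 frequencies suffice: frequency 1 → {T10, T4}; frequency 2 → {T6, T12}; frequency 3 → {T8}. Each listed conflict is separated.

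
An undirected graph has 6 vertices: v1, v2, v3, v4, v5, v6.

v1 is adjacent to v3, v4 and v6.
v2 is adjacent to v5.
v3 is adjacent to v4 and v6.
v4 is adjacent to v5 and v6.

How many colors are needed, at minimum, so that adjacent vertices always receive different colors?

v1, v3, v4, v6 are pairwise adjacent (a clique of size 4), so at least 4 colors are needed.
One proper 4-coloring: v1=2, v2=1, v3=4, v4=1, v5=2, v6=3. Each edge has distinct colors on its endpoints.

4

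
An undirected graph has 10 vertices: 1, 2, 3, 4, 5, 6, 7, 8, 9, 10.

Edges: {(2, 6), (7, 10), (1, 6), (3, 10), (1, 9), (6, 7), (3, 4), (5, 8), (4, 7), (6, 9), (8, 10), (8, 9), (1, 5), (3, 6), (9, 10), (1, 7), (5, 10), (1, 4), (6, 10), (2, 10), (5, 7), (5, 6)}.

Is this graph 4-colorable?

Yes

The chromatic number is 4. 5, 6, 7, 10 are mutually adjacent (a clique of size 4), so at least 4 colors are needed.
One proper 4-coloring: 1=a, 2=c, 3=c, 4=b, 5=d, 6=b, 7=c, 8=b, 9=c, 10=a.
That is already a proper 4-coloring.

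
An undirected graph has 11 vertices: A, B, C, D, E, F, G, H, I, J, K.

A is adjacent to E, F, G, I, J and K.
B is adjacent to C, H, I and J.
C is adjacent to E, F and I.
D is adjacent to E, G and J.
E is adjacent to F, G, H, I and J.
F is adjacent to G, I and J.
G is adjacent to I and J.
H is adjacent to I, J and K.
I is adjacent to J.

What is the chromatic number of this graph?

6

A, E, F, G, I, J are pairwise adjacent (a clique of size 6), so at least 6 colors are needed.
6 colors suffice: color 1 → {C, J, K}; color 2 → {B, E}; color 3 → {D, I}; color 4 → {G, H}; color 5 → {A}; color 6 → {F}. Every edge joins two different colors.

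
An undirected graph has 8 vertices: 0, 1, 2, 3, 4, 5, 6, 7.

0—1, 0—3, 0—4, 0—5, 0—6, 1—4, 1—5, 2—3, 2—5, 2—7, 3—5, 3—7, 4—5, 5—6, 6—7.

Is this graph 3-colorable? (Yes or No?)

No

0, 1, 4, 5 are pairwise adjacent (a clique of size 4), so at least 4 colors are needed.
So 3 colors are not enough.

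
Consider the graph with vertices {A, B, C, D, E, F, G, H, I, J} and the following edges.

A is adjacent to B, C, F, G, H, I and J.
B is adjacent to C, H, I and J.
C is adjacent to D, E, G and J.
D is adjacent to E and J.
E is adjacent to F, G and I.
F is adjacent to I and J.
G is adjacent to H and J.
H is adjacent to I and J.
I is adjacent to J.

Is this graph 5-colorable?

Yes

The chromatic number is 5. A, B, H, I, J are mutually adjacent (a clique of size 5), so at least 5 colors are needed.
5 colors suffice: A=2, B=4, C=3, D=2, E=1, F=4, G=4, H=5, I=3, J=1.
That is already a proper 5-coloring.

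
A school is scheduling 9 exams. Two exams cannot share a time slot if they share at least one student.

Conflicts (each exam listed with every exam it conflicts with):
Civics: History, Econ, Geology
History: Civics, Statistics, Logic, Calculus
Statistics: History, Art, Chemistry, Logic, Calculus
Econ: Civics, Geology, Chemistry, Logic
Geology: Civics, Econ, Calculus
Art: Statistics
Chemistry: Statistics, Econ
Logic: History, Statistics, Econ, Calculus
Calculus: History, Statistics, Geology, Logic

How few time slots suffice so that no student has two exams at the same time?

History, Statistics, Logic, Calculus all conflict with each other, so at least 4 time slots are needed.
4 time slots suffice: Civics=2, History=4, Statistics=1, Econ=1, Geology=4, Art=2, Chemistry=2, Logic=2, Calculus=3. Each listed conflict is separated.

4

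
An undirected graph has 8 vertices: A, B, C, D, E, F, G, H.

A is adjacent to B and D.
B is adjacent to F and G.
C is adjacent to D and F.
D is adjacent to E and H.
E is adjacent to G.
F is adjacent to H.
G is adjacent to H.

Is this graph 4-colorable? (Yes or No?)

Yes

The chromatic number is 3. The cycle B-F-C-D-A-B has odd length 5, so it cannot be 2-colored; at least 3 colors are needed.
One proper 3-coloring: A=3, B=2, C=2, D=1, E=2, F=1, G=1, H=2.
Since 4 ≥ 3, a proper 4-coloring certainly exists.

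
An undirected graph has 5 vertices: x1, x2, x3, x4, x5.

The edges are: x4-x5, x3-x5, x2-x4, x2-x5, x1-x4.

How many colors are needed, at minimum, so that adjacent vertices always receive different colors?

3

x2, x4, x5 are pairwise adjacent, so at least 3 colors are needed.
3 colors suffice: color 1 → {x3, x4}; color 2 → {x1, x5}; color 3 → {x2}. Every edge joins two different colors.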